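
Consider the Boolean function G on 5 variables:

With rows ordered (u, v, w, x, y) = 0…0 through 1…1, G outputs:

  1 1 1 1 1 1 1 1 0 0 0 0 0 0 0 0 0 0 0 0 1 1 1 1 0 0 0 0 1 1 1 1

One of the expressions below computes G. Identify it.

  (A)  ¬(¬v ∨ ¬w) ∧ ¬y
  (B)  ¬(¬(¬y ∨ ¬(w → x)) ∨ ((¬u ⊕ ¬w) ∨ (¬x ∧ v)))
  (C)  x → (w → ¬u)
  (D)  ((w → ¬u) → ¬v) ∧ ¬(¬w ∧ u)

D

(A) fails at (0,0,0,0,0): the formula yields 0, G is 1.
(B) fails at (0,0,0,0,1): the formula yields 0, G is 1.
(C) fails at (0,1,0,0,0): the formula yields 1, G is 0.
Only (D) survives; checking it on all 32 rows confirms it matches G.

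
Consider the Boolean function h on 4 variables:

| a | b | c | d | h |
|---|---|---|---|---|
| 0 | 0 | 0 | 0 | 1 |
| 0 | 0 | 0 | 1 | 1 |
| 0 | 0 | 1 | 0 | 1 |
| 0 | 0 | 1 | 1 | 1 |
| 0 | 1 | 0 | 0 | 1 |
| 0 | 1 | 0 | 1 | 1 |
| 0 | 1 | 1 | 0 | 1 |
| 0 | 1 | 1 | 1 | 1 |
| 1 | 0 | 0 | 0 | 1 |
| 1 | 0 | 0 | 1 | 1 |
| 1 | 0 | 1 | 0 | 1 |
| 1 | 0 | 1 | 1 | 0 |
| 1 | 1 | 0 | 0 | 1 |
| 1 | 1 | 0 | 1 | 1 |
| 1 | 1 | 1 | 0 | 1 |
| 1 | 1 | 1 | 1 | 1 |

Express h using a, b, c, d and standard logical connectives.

Only row (1,0,1,1) gives 0. So h is 1 everywhere except there — the complement of the minterm a·¬b·c·d.

h(a, b, c, d) = ¬(((a ∧ ¬b) ∧ c) ∧ d)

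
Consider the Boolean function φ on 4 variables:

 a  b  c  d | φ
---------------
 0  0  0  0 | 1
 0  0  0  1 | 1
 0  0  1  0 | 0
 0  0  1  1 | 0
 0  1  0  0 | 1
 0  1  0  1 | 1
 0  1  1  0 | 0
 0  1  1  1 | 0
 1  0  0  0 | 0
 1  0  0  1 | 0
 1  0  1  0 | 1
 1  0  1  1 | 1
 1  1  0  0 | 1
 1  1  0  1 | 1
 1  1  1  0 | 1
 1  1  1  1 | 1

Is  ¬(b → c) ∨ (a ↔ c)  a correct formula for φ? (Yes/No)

Yes

Evaluate ¬(b → c) ∨ (a ↔ c) on each row and compare to φ:
  a=0, b=0, c=0, d=0: formula gives 1, φ = 1 ✓
  a=0, b=0, c=0, d=1: formula gives 1, φ = 1 ✓
  a=0, b=0, c=1, d=0: formula gives 0, φ = 0 ✓
  a=0, b=0, c=1, d=1: formula gives 0, φ = 0 ✓
  …and likewise for the remaining 12 rows.
No disagreement on any input; they are logically equivalent.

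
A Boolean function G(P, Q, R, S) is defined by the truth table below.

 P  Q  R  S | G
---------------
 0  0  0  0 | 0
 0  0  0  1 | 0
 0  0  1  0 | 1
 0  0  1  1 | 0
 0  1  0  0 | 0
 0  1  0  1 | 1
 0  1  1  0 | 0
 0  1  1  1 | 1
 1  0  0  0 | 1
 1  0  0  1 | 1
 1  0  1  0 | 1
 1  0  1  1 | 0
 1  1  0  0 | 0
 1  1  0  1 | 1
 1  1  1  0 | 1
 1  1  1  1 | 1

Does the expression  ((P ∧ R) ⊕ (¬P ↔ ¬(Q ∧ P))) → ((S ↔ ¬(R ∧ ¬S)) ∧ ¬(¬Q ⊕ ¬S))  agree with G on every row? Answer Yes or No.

Yes

Evaluate ((P ∧ R) ⊕ (¬P ↔ ¬(Q ∧ P))) → ((S ↔ ¬(R ∧ ¬S)) ∧ ¬(¬Q ⊕ ¬S)) on each row and compare to G:
  P=0, Q=0, R=0, S=0: formula gives 0, G = 0 ✓
  P=0, Q=0, R=0, S=1: formula gives 0, G = 0 ✓
  P=0, Q=0, R=1, S=0: formula gives 1, G = 1 ✓
  P=0, Q=0, R=1, S=1: formula gives 0, G = 0 ✓
  … (the remaining 12 rows also agree.)
No disagreement on any input; they are logically equivalent.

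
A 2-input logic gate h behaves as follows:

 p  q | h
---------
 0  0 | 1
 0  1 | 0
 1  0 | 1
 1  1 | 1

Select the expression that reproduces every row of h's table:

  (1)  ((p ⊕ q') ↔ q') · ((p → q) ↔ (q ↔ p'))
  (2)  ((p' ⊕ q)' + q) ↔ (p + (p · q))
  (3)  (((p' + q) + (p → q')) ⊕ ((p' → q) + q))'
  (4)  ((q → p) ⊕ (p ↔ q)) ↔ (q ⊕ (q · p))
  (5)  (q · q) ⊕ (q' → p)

2

(1) disagrees with h on (0,0) (formula → 0, table → 1); rule it out.
(3) disagrees with h on (0,0) (formula → 0, table → 1); rule it out.
(4) disagrees with h on (1,0) (formula → 0, table → 1); rule it out.
(5) disagrees with h on (0,0) (formula → 0, table → 1); rule it out.
Only (2) survives; checking it on all 4 rows confirms it matches h.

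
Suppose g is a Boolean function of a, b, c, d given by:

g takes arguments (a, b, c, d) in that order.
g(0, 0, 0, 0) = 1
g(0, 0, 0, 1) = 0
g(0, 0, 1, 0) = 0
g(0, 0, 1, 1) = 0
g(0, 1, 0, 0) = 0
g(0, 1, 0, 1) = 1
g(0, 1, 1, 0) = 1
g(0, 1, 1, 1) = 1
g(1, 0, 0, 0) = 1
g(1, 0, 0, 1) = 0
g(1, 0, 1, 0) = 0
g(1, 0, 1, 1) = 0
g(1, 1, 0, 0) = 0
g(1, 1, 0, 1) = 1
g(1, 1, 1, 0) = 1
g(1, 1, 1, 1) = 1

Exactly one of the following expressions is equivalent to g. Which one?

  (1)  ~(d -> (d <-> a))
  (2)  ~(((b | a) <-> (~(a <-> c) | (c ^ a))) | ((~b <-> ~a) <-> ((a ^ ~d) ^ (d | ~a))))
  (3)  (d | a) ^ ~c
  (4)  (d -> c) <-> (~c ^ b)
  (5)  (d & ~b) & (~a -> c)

(1): at (0,0,0,0) it gives 0, but g = 1 — eliminated.
(2): at (0,0,0,0) it gives 0, but g = 1 — eliminated.
(3): at (0,0,1,1) it gives 1, but g = 0 — eliminated.
(5): at (0,0,0,0) it gives 0, but g = 1 — eliminated.
(4) is the remaining candidate, and it agrees with g on all 16 inputs.

4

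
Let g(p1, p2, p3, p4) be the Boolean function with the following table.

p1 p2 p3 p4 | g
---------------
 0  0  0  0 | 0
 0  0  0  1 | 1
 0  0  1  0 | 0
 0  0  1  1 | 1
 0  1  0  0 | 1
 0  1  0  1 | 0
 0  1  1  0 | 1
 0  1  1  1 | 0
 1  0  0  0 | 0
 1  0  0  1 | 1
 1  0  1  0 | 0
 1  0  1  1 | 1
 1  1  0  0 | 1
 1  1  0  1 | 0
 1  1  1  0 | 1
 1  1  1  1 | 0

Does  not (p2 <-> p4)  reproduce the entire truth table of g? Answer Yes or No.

Yes

Check the formula against g row by row:
  p1=0, p2=0, p3=0, p4=0: formula gives 0, g = 0 ✓
  p1=0, p2=0, p3=0, p4=1: formula gives 1, g = 1 ✓
  p1=0, p2=0, p3=1, p4=0: formula gives 0, g = 0 ✓
  p1=0, p2=0, p3=1, p4=1: formula gives 1, g = 1 ✓
  …and likewise for the remaining 12 rows.
All 16 rows match — the expression computes g exactly.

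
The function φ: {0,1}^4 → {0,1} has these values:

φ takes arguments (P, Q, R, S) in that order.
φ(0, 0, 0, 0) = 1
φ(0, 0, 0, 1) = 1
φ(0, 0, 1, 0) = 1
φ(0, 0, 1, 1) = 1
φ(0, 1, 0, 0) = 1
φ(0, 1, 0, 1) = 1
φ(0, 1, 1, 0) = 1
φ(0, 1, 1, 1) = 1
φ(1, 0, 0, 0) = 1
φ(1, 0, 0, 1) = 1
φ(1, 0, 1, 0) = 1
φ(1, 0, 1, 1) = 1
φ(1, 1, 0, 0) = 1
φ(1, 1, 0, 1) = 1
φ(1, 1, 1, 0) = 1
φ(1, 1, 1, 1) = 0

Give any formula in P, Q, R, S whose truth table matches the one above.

φ(P, Q, R, S) = (((P · Q) · R) · S)'

The output is 0 only when every input is 1 — NAND of all inputs.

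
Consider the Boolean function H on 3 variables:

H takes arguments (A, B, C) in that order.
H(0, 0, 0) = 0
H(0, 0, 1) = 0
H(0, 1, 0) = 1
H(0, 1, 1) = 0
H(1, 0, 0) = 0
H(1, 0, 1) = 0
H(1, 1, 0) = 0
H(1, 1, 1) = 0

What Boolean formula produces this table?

H(A, B, C) = (¬A ∧ B) ∧ ¬C

H is 1 on exactly one input, (0,1,0), whose minterm is ¬A·B·¬C. So H is just that conjunction.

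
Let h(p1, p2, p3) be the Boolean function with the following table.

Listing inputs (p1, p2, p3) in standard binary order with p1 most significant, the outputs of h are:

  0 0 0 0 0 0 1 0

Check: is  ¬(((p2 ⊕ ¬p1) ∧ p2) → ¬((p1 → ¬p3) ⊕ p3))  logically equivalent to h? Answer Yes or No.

No

Evaluate ¬(((p2 ⊕ ¬p1) ∧ p2) → ¬((p1 → ¬p3) ⊕ p3)) on each row and compare to h:
  p1=0, p2=0, p3=0: formula gives 0, h = 0 ✓
  p1=0, p2=0, p3=1: formula gives 0, h = 0 ✓
  p1=0, p2=1, p3=0: formula gives 0, h = 0 ✓
  p1=0, p2=1, p3=1: formula gives 0, h = 0 ✓
  p1=1, p2=0, p3=0: formula gives 0, h = 0 ✓
  …
  p1=1, p2=1, p3=1: formula gives 1, but h = 0 ✗
A single disagreement suffices: at (1,1,1) they differ, so the formula does not compute h.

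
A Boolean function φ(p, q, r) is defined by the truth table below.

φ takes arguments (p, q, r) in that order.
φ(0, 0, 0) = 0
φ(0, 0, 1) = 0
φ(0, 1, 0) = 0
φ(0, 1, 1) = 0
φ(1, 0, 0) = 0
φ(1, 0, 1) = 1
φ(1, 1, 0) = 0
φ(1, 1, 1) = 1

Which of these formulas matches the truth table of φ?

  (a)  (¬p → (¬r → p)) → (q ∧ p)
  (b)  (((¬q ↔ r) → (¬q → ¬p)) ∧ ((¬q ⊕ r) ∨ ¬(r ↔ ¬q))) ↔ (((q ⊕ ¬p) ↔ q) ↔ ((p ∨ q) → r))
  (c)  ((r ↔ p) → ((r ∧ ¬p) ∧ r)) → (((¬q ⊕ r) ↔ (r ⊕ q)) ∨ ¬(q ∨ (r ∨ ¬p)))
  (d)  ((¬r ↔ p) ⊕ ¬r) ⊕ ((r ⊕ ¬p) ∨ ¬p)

d

(a) disagrees with φ on (0,0,0) (formula → 1, table → 0); rule it out.
(b) disagrees with φ on (0,0,1) (formula → 1, table → 0); rule it out.
(c) disagrees with φ on (0,0,0) (formula → 1, table → 0); rule it out.
That leaves (d). Evaluating it on every row reproduces the table of φ exactly.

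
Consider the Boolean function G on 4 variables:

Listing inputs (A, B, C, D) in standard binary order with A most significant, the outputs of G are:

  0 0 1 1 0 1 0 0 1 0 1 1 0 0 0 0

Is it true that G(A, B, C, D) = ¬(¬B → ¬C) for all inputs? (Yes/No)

Check the formula against G row by row:
  A=0, B=0, C=0, D=0: formula gives 0, G = 0 ✓
  A=0, B=0, C=0, D=1: formula gives 0, G = 0 ✓
  A=0, B=0, C=1, D=0: formula gives 1, G = 1 ✓
  A=0, B=0, C=1, D=1: formula gives 1, G = 1 ✓
  …
  A=0, B=1, C=0, D=1: formula gives 0, but G = 1 ✗
A single disagreement suffices: at (0,1,0,1) they differ, so the formula does not compute G.

No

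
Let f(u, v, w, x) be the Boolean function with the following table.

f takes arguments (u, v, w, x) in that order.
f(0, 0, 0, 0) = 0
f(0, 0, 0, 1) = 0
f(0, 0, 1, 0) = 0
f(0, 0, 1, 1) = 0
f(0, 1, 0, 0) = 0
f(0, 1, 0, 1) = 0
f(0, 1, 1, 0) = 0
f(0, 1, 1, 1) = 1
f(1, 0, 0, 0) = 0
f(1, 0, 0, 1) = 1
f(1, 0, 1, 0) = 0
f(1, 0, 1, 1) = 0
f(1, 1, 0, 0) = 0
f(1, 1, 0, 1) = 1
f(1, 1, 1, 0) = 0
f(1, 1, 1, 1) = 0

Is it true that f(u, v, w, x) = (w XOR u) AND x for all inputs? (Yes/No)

Check the formula against f row by row:
  u=0, v=0, w=0, x=0: formula gives 0, f = 0 ✓
  u=0, v=0, w=0, x=1: formula gives 0, f = 0 ✓
  u=0, v=0, w=1, x=0: formula gives 0, f = 0 ✓
  u=0, v=0, w=1, x=1: formula gives 1, but f = 0 ✗
Row (0,0,1,1) is a counterexample, so the formula is not equivalent to f.

No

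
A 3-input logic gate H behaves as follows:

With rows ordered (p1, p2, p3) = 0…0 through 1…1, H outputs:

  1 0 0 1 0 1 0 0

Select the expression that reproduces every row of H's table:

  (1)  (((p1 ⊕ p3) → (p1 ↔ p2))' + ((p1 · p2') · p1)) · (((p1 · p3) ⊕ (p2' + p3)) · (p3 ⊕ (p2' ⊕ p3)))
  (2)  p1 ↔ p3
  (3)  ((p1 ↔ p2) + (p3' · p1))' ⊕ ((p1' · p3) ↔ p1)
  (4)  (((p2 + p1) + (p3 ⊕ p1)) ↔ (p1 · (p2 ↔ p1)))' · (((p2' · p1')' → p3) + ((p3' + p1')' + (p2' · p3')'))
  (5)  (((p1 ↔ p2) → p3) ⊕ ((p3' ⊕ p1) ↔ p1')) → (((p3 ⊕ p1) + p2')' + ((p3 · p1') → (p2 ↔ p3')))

3

(1): at (0,0,0) it gives 0, but H = 1 — eliminated.
(2): at (0,1,0) it gives 1, but H = 0 — eliminated.
(4): at (0,0,0) it gives 0, but H = 1 — eliminated.
(5): at (0,0,1) it gives 1, but H = 0 — eliminated.
(3) is the remaining candidate, and it agrees with H on all 8 inputs.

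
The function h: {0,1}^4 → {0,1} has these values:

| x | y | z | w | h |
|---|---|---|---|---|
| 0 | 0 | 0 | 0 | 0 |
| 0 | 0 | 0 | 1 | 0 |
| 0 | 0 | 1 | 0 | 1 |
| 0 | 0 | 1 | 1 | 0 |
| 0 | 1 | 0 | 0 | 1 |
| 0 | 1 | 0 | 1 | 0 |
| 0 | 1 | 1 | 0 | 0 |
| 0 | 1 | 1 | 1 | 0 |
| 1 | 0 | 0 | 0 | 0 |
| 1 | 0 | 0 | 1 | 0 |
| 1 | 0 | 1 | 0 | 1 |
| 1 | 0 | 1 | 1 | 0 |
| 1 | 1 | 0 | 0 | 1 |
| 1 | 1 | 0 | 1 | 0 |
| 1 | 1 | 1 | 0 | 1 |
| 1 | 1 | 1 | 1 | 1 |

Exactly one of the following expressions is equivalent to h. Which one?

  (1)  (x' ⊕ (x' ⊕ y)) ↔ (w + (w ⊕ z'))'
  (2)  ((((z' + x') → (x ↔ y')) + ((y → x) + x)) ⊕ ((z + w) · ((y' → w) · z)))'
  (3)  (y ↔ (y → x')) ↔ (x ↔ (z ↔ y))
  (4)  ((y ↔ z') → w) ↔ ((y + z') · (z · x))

(1) disagrees with h on (0,0,0,0) (formula → 1, table → 0); rule it out.
(2) disagrees with h on (0,0,1,0) (formula → 0, table → 1); rule it out.
(3) disagrees with h on (0,0,0,0) (formula → 1, table → 0); rule it out.
That leaves (4). Evaluating it on every row reproduces the table of h exactly.

4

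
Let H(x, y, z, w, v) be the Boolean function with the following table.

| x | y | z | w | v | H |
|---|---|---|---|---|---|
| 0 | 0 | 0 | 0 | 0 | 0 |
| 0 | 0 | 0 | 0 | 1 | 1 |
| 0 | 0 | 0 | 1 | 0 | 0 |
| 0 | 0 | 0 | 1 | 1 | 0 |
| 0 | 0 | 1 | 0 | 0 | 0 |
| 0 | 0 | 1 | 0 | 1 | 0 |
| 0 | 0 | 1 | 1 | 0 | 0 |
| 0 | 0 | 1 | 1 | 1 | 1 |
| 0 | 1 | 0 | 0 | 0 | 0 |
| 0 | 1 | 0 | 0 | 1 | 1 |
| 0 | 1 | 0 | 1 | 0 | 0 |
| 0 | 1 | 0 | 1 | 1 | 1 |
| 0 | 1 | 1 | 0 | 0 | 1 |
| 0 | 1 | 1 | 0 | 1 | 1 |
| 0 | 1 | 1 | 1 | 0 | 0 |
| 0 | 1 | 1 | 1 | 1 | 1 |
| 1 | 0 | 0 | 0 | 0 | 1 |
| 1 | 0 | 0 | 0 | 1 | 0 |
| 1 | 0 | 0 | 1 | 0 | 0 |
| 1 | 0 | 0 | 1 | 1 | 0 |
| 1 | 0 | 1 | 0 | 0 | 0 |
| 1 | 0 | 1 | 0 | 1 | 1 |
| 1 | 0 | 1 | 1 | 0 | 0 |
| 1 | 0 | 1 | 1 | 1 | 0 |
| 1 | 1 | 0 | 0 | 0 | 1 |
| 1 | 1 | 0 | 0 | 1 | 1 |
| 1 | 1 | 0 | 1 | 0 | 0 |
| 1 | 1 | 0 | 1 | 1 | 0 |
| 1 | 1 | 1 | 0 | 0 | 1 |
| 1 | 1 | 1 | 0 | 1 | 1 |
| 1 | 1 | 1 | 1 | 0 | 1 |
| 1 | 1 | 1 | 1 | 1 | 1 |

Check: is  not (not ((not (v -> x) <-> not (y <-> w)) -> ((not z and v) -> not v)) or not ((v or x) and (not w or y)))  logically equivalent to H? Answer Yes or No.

No

Evaluate not (not ((not (v -> x) <-> not (y <-> w)) -> ((not z and v) -> not v)) or not ((v or x) and (not w or y))) on each row and compare to H:
  x=0, y=0, z=0, w=0, v=0: formula gives 0, H = 0 ✓
  x=0, y=0, z=0, w=0, v=1: formula gives 1, H = 1 ✓
  x=0, y=0, z=0, w=1, v=0: formula gives 0, H = 0 ✓
  x=0, y=0, z=0, w=1, v=1: formula gives 0, H = 0 ✓
  …
  x=0, y=0, z=1, w=0, v=1: formula gives 1, but H = 0 ✗
Row (0,0,1,0,1) is a counterexample, so the formula is not equivalent to H.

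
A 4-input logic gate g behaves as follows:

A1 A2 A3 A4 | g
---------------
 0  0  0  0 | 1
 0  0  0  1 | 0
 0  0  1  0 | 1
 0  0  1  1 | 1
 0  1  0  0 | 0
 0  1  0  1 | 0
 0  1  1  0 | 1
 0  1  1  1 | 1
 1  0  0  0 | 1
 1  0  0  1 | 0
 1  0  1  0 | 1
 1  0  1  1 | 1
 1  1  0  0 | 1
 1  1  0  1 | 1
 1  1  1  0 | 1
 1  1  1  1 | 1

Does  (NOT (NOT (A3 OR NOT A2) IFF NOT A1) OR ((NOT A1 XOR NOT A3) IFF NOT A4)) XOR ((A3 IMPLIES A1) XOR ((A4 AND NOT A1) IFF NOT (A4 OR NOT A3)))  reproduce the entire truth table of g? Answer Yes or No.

Yes

Evaluate (NOT (NOT (A3 OR NOT A2) IFF NOT A1) OR ((NOT A1 XOR NOT A3) IFF NOT A4)) XOR ((A3 IMPLIES A1) XOR ((A4 AND NOT A1) IFF NOT (A4 OR NOT A3))) on each row and compare to g:
  A1=0, A2=0, A3=0, A4=0: formula gives 1, g = 1 ✓
  A1=0, A2=0, A3=0, A4=1: formula gives 0, g = 0 ✓
  A1=0, A2=0, A3=1, A4=0: formula gives 1, g = 1 ✓
  A1=0, A2=0, A3=1, A4=1: formula gives 1, g = 1 ✓
  … (the remaining 12 rows also agree.)
All 16 rows match — the expression computes g exactly.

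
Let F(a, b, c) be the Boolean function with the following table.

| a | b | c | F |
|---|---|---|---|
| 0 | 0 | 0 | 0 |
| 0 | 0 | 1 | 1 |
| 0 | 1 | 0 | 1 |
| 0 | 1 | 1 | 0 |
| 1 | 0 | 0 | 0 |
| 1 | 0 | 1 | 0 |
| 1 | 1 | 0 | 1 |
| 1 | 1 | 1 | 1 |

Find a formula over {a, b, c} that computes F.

F(a, b, c) = ((((¬a ∧ ¬b) ∧ c) ∨ ((¬a ∧ b) ∧ ¬c)) ∨ ((a ∧ b) ∧ ¬c)) ∨ ((a ∧ b) ∧ c)

F=1 on 4 inputs: (0,0,1), (0,1,0), (1,1,0), (1,1,1). Reading each as a conjunction of literals (¬a·¬b·c, ¬a·b·¬c, a·b·¬c, a·b·c) and taking the OR gives the canonical DNF.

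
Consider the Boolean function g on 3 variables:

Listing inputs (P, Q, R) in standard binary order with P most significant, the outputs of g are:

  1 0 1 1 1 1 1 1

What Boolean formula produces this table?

Only row (0,0,1) gives 0. So g is 1 everywhere except there — the complement of the minterm ¬P·¬Q·R.

g(P, Q, R) = ((P' · Q') · R)'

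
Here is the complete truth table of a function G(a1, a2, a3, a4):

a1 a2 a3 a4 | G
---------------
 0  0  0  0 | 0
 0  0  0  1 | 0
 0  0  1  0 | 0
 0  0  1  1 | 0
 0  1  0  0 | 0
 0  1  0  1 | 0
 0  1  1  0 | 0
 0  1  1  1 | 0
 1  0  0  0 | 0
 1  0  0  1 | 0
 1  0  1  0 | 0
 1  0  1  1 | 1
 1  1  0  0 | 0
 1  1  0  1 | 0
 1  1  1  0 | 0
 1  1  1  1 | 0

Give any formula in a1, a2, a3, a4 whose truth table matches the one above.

G is 1 on exactly one input, (1,0,1,1), whose minterm is a1·¬a2·a3·a4. So G is just that conjunction.

G(a1, a2, a3, a4) = ((a1 and not a2) and a3) and a4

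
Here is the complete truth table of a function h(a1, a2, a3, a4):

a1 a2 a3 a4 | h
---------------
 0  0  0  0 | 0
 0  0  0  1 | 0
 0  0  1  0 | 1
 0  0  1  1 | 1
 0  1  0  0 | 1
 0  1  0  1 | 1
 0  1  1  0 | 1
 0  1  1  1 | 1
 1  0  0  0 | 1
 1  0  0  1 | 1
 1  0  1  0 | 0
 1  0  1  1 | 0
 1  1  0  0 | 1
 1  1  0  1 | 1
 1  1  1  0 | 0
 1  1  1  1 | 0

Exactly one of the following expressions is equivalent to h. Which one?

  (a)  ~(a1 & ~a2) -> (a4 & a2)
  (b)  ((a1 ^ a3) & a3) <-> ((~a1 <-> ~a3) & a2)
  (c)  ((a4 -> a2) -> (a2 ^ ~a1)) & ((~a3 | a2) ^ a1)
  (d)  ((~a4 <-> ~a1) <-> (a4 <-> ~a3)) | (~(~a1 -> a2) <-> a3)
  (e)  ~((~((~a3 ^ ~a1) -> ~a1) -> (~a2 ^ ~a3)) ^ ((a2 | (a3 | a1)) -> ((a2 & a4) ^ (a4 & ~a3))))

d

(a) disagrees with h on (0,0,1,0) (formula → 0, table → 1); rule it out.
(b) disagrees with h on (0,0,0,0) (formula → 1, table → 0); rule it out.
(c) disagrees with h on (0,0,0,0) (formula → 1, table → 0); rule it out.
(e) disagrees with h on (0,0,0,0) (formula → 1, table → 0); rule it out.
That leaves (d). Evaluating it on every row reproduces the table of h exactly.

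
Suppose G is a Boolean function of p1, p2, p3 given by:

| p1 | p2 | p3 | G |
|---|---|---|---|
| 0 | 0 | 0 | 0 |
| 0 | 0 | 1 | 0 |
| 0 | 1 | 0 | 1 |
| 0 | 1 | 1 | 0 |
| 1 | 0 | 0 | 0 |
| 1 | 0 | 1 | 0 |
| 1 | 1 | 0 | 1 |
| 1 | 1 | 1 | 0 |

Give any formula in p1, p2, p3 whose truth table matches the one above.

G(p1, p2, p3) = ((p1' · p2) · p3') + ((p1 · p2) · p3')

G=1 on 2 inputs: (0,1,0), (1,1,0). Reading each as a conjunction of literals (¬p1·p2·¬p3, p1·p2·¬p3) and taking the OR gives the canonical DNF.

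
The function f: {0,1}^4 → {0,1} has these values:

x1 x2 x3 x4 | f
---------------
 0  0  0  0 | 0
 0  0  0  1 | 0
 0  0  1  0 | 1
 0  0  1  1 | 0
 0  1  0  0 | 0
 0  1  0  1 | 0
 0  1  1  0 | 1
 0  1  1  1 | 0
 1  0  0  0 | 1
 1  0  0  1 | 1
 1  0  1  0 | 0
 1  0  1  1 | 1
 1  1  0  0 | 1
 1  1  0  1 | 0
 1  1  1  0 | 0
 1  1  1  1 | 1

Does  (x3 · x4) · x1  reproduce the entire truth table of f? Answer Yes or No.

Test each input against both f and the formula:
  x1=0, x2=0, x3=0, x4=0: formula gives 0, f = 0 ✓
  x1=0, x2=0, x3=0, x4=1: formula gives 0, f = 0 ✓
  x1=0, x2=0, x3=1, x4=0: formula gives 0, but f = 1 ✗
Row (0,0,1,0) is a counterexample, so the formula is not equivalent to f.

No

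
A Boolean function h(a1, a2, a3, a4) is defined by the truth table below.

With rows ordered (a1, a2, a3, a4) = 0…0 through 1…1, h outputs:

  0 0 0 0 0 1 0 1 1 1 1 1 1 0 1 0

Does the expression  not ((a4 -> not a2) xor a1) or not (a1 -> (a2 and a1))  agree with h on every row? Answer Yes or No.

Check the formula against h row by row:
  a1=0, a2=0, a3=0, a4=0: formula gives 0, h = 0 ✓
  a1=0, a2=0, a3=0, a4=1: formula gives 0, h = 0 ✓
  a1=0, a2=0, a3=1, a4=0: formula gives 0, h = 0 ✓
  a1=0, a2=0, a3=1, a4=1: formula gives 0, h = 0 ✓
  …and likewise for the remaining 12 rows.
Every row agrees, so the formula is equivalent.

Yes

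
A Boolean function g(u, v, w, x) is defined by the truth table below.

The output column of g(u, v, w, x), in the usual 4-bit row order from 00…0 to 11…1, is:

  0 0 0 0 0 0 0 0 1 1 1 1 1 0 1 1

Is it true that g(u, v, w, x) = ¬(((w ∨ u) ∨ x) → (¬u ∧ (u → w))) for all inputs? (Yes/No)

No

Evaluate ¬(((w ∨ u) ∨ x) → (¬u ∧ (u → w))) on each row and compare to g:
  u=0, v=0, w=0, x=0: formula gives 0, g = 0 ✓
  u=0, v=0, w=0, x=1: formula gives 0, g = 0 ✓
  u=0, v=0, w=1, x=0: formula gives 0, g = 0 ✓
  u=0, v=0, w=1, x=1: formula gives 0, g = 0 ✓
  …
  u=1, v=1, w=0, x=1: formula gives 1, but g = 0 ✗
A single disagreement suffices: at (1,1,0,1) they differ, so the formula does not compute g.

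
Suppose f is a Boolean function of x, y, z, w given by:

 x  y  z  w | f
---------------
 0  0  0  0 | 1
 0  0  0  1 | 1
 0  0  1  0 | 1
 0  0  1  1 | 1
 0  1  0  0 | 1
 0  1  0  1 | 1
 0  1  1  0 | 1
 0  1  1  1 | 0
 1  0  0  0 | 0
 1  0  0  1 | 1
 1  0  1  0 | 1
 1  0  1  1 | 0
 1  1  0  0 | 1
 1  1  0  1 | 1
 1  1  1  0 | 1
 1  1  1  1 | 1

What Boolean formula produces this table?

There are just 3 zero rows: (0,1,1,1), (1,0,0,0), (1,0,1,1). Their minterms are ¬x·y·z·w, x·¬y·¬z·¬w, x·¬y·z·w; the OR of those covers precisely the 0-outputs, and negating it yields f.

f(x, y, z, w) = ¬(((((¬x ∧ y) ∧ z) ∧ w) ∨ (((x ∧ ¬y) ∧ ¬z) ∧ ¬w)) ∨ (((x ∧ ¬y) ∧ z) ∧ w))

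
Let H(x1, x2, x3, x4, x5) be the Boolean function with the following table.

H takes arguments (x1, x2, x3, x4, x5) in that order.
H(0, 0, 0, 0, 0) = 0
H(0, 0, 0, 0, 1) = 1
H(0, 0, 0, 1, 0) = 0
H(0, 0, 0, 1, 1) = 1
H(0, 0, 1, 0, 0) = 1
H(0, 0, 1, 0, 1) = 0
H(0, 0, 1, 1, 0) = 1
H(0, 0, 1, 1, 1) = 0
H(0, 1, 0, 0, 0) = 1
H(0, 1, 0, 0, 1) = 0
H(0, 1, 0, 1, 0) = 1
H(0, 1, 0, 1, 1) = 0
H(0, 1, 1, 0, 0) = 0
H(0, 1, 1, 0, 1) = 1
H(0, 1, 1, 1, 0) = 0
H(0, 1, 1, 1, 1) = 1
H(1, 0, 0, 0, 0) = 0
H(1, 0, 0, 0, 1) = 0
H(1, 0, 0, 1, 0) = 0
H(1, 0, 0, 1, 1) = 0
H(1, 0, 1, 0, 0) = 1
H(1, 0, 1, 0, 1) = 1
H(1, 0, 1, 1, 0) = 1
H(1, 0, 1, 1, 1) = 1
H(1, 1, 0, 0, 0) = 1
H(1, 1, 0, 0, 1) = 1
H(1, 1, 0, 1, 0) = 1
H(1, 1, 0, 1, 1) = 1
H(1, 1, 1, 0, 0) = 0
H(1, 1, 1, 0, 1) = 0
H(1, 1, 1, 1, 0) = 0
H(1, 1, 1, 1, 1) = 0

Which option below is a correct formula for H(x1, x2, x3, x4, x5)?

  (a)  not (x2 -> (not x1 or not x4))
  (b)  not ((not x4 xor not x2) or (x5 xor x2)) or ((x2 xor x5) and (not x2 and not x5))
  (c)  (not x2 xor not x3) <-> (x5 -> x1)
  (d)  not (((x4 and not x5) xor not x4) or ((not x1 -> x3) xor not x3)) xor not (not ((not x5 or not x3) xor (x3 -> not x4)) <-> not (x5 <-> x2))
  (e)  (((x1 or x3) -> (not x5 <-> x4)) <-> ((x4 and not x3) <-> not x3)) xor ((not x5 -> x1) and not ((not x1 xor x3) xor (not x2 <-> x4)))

(a) fails at (0,0,0,0,1): the formula yields 0, H is 1.
(b) fails at (0,0,0,0,0): the formula yields 1, H is 0.
(d) fails at (0,0,0,0,0): the formula yields 1, H is 0.
(e) fails at (0,0,0,0,1): the formula yields 0, H is 1.
(c) is the remaining candidate, and it agrees with H on all 32 inputs.

c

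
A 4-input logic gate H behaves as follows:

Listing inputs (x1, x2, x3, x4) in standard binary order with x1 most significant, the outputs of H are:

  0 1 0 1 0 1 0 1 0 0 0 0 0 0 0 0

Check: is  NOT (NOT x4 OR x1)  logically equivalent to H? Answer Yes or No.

Check the formula against H row by row:
  x1=0, x2=0, x3=0, x4=0: formula gives 0, H = 0 ✓
  x1=0, x2=0, x3=0, x4=1: formula gives 1, H = 1 ✓
  x1=0, x2=0, x3=1, x4=0: formula gives 0, H = 0 ✓
  x1=0, x2=0, x3=1, x4=1: formula gives 1, H = 1 ✓
  … (the remaining 12 rows also agree.)
No disagreement on any input; they are logically equivalent.

Yes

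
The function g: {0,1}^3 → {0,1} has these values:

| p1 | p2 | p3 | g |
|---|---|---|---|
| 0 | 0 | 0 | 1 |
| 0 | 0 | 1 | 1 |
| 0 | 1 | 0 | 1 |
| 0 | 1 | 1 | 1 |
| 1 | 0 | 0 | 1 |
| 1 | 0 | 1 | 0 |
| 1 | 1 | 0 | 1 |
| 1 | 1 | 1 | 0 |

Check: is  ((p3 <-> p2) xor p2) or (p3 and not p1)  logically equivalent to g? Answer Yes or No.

Check the formula against g row by row:
  p1=0, p2=0, p3=0: formula gives 1, g = 1 ✓
  p1=0, p2=0, p3=1: formula gives 1, g = 1 ✓
  p1=0, p2=1, p3=0: formula gives 1, g = 1 ✓
  p1=0, p2=1, p3=1: formula gives 1, g = 1 ✓
  p1=1, p2=0, p3=0: formula gives 1, g = 1 ✓
  … (the remaining 3 rows also agree.)
No disagreement on any input; they are logically equivalent.

Yes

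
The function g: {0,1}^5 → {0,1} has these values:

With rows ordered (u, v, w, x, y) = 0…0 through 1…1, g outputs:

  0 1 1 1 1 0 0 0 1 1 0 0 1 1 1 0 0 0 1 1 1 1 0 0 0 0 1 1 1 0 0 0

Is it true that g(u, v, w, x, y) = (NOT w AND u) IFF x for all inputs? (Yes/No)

Test each input against both g and the formula:
  u=0, v=0, w=0, x=0, y=0: formula gives 1, but g = 0 ✗
Since they disagree at (0,0,0,0,0), the expression is not a correct formula for g.

No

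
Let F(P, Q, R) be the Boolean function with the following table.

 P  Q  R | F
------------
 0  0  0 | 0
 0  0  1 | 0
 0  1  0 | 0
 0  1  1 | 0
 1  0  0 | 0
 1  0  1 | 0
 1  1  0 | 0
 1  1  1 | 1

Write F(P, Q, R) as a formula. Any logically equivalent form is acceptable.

The output is 1 only when every input is 1 — the AND of all inputs.

F(P, Q, R) = (P and Q) and R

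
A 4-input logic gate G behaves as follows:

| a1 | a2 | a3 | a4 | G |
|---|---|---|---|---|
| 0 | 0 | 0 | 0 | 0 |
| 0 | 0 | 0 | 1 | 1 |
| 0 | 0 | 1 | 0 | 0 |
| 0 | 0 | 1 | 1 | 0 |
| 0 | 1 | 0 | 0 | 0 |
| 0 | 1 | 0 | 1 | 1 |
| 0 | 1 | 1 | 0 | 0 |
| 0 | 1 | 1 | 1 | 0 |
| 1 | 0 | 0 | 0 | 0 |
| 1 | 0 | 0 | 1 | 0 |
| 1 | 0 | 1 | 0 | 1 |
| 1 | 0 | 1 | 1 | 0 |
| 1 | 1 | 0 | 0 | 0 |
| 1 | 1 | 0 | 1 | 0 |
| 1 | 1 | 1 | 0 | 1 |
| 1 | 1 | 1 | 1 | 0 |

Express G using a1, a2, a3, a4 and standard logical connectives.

The 1-rows are (0,0,0,1), (0,1,0,1), (1,0,1,0), (1,1,1,0). Each contributes one minterm — ¬a1·¬a2·¬a3·a4; ¬a1·a2·¬a3·a4; a1·¬a2·a3·¬a4; a1·a2·a3·¬a4 — and their disjunction is a sum-of-products form of G.

G(a1, a2, a3, a4) = (((((NOT a1 AND NOT a2) AND NOT a3) AND a4) OR (((NOT a1 AND a2) AND NOT a3) AND a4)) OR (((a1 AND NOT a2) AND a3) AND NOT a4)) OR (((a1 AND a2) AND a3) AND NOT a4)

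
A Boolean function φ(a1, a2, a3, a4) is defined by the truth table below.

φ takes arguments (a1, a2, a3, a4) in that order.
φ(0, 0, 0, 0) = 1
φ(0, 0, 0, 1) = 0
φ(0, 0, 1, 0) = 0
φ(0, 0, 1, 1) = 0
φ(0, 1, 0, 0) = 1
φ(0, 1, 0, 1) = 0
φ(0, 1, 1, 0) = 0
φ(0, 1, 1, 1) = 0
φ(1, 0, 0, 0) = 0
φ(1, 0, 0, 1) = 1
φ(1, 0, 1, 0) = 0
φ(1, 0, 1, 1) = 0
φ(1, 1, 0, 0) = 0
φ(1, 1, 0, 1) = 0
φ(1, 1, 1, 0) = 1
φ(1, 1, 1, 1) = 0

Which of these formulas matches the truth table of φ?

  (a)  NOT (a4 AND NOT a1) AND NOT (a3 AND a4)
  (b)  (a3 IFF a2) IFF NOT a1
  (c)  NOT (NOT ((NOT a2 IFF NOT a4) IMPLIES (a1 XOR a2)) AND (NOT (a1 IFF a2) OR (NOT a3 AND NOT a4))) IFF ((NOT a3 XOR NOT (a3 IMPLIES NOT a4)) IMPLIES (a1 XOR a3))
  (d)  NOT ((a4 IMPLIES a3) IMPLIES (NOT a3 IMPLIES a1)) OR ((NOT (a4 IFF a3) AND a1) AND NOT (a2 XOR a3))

(a) fails at (0,0,1,0): the formula yields 1, φ is 0.
(b) fails at (0,0,0,1): the formula yields 1, φ is 0.
(c) fails at (0,0,1,0): the formula yields 1, φ is 0.
(d) is the remaining candidate, and it agrees with φ on all 16 inputs.

d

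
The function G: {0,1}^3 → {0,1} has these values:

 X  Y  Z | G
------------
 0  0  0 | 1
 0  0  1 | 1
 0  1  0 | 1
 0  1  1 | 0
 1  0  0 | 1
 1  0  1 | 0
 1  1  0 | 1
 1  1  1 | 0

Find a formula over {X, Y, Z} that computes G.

There are just 3 zero rows: (0,1,1), (1,0,1), (1,1,1). Their minterms are ¬X·Y·Z, X·¬Y·Z, X·Y·Z; the OR of those covers precisely the 0-outputs, and negating it yields G.

G(X, Y, Z) = NOT ((((NOT X AND Y) AND Z) OR ((X AND NOT Y) AND Z)) OR ((X AND Y) AND Z))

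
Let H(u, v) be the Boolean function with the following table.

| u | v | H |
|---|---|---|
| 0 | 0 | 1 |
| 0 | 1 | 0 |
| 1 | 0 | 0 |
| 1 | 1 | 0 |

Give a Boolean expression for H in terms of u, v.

The output is 1 only when every input is 0 — NOR of all inputs.

H(u, v) = ¬(u ∨ v)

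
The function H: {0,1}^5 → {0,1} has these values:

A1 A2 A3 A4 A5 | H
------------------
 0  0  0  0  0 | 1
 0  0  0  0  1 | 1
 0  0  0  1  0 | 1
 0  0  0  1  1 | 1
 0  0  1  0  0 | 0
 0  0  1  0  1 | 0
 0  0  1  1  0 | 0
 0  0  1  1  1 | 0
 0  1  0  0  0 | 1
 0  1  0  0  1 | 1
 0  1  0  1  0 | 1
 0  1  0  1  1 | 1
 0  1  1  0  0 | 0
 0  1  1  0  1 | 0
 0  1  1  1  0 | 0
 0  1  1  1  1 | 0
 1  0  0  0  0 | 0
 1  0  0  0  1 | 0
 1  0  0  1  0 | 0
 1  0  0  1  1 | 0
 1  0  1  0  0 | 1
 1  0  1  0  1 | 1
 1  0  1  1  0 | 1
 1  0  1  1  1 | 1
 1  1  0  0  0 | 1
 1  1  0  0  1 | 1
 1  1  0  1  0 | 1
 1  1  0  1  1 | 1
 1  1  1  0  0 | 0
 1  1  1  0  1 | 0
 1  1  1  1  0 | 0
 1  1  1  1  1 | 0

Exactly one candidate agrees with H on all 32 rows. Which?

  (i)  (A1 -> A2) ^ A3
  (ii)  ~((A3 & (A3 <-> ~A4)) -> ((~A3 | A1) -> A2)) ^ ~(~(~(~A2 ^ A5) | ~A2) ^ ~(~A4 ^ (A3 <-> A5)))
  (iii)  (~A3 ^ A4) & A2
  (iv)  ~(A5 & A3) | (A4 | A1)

i

(ii): at (0,0,0,0,0) it gives 0, but H = 1 — eliminated.
(iii): at (0,0,0,0,0) it gives 0, but H = 1 — eliminated.
(iv): at (0,0,1,0,0) it gives 1, but H = 0 — eliminated.
Only (i) survives; checking it on all 32 rows confirms it matches H.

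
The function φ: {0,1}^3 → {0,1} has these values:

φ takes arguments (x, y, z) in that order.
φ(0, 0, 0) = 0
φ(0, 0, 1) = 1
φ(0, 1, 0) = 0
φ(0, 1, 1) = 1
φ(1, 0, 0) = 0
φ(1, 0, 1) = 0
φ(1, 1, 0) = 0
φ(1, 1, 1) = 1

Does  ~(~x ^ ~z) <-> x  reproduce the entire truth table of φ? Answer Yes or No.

Check the formula against φ row by row:
  x=0, y=0, z=0: formula gives 0, φ = 0 ✓
  x=0, y=0, z=1: formula gives 1, φ = 1 ✓
  x=0, y=1, z=0: formula gives 0, φ = 0 ✓
  x=0, y=1, z=1: formula gives 1, φ = 1 ✓
  x=1, y=0, z=0: formula gives 0, φ = 0 ✓
  x=1, y=0, z=1: formula gives 1, but φ = 0 ✗
Row (1,0,1) is a counterexample, so the formula is not equivalent to φ.

No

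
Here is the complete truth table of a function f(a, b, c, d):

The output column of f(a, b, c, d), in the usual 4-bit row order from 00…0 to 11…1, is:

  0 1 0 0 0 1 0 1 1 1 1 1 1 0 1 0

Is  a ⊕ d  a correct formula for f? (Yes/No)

No

Test each input against both f and the formula:
  a=0, b=0, c=0, d=0: formula gives 0, f = 0 ✓
  a=0, b=0, c=0, d=1: formula gives 1, f = 1 ✓
  a=0, b=0, c=1, d=0: formula gives 0, f = 0 ✓
  a=0, b=0, c=1, d=1: formula gives 1, but f = 0 ✗
Row (0,0,1,1) is a counterexample, so the formula is not equivalent to f.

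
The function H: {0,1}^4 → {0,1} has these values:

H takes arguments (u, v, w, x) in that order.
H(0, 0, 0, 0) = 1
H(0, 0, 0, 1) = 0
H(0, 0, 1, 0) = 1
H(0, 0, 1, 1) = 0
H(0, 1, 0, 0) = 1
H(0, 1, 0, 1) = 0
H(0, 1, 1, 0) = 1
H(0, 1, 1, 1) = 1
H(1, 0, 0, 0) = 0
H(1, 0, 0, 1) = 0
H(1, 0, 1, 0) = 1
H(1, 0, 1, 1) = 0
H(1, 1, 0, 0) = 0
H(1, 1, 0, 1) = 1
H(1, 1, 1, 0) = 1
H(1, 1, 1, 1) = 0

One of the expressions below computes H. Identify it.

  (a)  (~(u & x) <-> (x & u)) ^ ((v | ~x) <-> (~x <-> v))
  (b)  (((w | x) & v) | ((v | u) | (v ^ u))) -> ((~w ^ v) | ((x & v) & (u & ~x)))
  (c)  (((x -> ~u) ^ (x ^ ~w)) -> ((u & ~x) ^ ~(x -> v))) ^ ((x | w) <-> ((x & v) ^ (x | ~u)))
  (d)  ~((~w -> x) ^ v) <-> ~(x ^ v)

c

(a): at (0,0,0,0) it gives 0, but H = 1 — eliminated.
(b): at (0,0,0,1) it gives 1, but H = 0 — eliminated.
(d): at (0,0,0,1) it gives 1, but H = 0 — eliminated.
(c) is the remaining candidate, and it agrees with H on all 16 inputs.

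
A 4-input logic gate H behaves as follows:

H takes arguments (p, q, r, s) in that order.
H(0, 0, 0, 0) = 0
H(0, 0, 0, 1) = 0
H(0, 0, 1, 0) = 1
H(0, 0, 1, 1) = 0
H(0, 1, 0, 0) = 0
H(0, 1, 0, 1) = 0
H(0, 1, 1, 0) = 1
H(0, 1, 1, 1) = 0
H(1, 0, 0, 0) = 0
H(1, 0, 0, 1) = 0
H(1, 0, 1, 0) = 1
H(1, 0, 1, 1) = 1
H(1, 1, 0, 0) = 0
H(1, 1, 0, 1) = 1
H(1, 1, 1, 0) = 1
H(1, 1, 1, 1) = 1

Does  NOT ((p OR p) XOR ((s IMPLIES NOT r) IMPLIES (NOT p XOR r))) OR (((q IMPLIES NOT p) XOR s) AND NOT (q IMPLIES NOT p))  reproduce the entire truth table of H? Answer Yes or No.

Yes

Evaluate NOT ((p OR p) XOR ((s IMPLIES NOT r) IMPLIES (NOT p XOR r))) OR (((q IMPLIES NOT p) XOR s) AND NOT (q IMPLIES NOT p)) on each row and compare to H:
  p=0, q=0, r=0, s=0: formula gives 0, H = 0 ✓
  p=0, q=0, r=0, s=1: formula gives 0, H = 0 ✓
  p=0, q=0, r=1, s=0: formula gives 1, H = 1 ✓
  p=0, q=0, r=1, s=1: formula gives 0, H = 0 ✓
  … (the remaining 12 rows also agree.)
All 16 rows match — the expression computes H exactly.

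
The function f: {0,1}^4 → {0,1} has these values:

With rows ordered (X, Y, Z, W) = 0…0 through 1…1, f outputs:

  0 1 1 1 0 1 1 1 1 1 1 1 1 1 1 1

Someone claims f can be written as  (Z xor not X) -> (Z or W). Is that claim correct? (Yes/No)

Yes

Check the formula against f row by row:
  X=0, Y=0, Z=0, W=0: formula gives 0, f = 0 ✓
  X=0, Y=0, Z=0, W=1: formula gives 1, f = 1 ✓
  X=0, Y=0, Z=1, W=0: formula gives 1, f = 1 ✓
  X=0, Y=0, Z=1, W=1: formula gives 1, f = 1 ✓
  …and likewise for the remaining 12 rows.
Every row agrees, so the formula is equivalent.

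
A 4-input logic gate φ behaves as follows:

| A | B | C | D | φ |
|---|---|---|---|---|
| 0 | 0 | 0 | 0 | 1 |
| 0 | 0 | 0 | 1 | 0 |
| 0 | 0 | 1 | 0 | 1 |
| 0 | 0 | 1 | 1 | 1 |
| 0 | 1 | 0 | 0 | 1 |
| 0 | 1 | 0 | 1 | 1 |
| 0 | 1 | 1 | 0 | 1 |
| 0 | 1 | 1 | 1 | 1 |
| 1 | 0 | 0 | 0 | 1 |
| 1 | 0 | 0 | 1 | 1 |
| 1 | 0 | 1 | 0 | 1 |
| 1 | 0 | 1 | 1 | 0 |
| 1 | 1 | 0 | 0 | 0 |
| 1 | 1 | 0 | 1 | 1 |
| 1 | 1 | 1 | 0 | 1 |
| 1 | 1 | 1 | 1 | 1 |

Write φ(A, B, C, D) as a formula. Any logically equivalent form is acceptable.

φ(A, B, C, D) = ¬(((((¬A ∧ ¬B) ∧ ¬C) ∧ D) ∨ (((A ∧ ¬B) ∧ C) ∧ D)) ∨ (((A ∧ B) ∧ ¬C) ∧ ¬D))

φ is 0 on only 3 rows — (0,0,0,1), (1,0,1,1), (1,1,0,0). Writing each as a minterm (¬A·¬B·¬C·D, A·¬B·C·D, A·B·¬C·¬D) and OR-ing them characterizes exactly where φ=0, so φ is the negation of that disjunction.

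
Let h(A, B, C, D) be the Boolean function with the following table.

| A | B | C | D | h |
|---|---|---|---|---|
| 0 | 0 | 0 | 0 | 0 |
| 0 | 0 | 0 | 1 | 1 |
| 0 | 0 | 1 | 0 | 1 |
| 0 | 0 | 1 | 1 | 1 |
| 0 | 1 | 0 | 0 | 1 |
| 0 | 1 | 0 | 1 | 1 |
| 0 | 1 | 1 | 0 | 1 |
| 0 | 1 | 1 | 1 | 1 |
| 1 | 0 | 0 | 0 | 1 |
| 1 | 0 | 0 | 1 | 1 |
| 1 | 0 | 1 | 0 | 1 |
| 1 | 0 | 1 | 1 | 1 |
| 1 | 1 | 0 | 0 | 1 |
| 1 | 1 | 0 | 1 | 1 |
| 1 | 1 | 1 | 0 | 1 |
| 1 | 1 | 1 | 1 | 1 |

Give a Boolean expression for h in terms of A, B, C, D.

The output is 1 whenever at least one input is 1 — the OR of all inputs.

h(A, B, C, D) = ((A ∨ B) ∨ C) ∨ D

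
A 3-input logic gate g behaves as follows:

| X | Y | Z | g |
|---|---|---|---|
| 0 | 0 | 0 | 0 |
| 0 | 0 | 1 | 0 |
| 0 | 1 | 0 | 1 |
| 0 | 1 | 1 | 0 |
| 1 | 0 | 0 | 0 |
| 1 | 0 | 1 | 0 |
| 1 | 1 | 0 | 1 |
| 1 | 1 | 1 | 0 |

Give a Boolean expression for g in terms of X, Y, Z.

g(X, Y, Z) = ((¬X ∧ Y) ∧ ¬Z) ∨ ((X ∧ Y) ∧ ¬Z)

The 1-rows are (0,1,0), (1,1,0). Each contributes one minterm — ¬X·Y·¬Z; X·Y·¬Z — and their disjunction is a sum-of-products form of g.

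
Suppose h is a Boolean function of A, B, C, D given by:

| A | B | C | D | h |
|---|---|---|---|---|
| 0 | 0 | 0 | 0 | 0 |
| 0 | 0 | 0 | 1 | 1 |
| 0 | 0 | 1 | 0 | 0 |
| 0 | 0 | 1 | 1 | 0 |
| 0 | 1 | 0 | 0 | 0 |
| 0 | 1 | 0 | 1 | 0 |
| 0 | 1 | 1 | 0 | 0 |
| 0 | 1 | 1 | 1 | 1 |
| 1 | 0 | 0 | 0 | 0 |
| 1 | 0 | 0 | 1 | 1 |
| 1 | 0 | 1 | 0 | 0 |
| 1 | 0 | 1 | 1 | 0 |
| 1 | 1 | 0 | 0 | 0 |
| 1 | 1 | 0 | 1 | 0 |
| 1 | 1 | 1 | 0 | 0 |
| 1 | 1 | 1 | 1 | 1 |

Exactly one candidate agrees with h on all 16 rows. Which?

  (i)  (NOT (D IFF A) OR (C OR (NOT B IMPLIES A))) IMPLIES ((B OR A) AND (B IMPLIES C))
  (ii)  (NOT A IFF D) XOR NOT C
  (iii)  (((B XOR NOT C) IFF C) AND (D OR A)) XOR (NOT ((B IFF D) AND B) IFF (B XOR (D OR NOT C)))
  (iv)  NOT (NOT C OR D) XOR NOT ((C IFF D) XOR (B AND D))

(i): at (0,0,0,0) it gives 1, but h = 0 — eliminated.
(ii): at (0,0,0,0) it gives 1, but h = 0 — eliminated.
(iii): at (0,0,0,0) it gives 1, but h = 0 — eliminated.
That leaves (iv). Evaluating it on every row reproduces the table of h exactly.

iv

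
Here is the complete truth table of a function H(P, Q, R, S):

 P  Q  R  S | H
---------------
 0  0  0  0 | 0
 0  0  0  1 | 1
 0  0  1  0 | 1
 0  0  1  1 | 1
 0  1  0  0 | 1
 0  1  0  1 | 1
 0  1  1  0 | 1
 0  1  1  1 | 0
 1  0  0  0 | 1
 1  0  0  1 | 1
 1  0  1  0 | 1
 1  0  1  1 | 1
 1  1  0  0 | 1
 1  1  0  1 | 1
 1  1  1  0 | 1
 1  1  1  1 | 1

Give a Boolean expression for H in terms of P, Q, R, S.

H(P, Q, R, S) = ¬((((¬P ∧ ¬Q) ∧ ¬R) ∧ ¬S) ∨ (((¬P ∧ Q) ∧ R) ∧ S))

There are just 2 zero rows: (0,0,0,0), (0,1,1,1). Their minterms are ¬P·¬Q·¬R·¬S, ¬P·Q·R·S; the OR of those covers precisely the 0-outputs, and negating it yields H.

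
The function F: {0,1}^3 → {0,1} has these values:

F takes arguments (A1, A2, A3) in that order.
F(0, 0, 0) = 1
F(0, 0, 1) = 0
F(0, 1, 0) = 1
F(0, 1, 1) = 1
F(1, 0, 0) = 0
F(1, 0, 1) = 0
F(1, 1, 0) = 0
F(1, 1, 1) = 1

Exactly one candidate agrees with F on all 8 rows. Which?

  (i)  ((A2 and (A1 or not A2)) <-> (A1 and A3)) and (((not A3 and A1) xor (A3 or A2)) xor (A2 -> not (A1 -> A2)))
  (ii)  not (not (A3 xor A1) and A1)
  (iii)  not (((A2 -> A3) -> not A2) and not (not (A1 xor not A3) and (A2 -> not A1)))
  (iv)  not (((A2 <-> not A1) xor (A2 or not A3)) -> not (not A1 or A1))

(ii) disagrees with F on (0,0,1) (formula → 1, table → 0); rule it out.
(iii) disagrees with F on (0,0,0) (formula → 0, table → 1); rule it out.
(iv) disagrees with F on (0,1,0) (formula → 0, table → 1); rule it out.
(i) is the remaining candidate, and it agrees with F on all 8 inputs.

i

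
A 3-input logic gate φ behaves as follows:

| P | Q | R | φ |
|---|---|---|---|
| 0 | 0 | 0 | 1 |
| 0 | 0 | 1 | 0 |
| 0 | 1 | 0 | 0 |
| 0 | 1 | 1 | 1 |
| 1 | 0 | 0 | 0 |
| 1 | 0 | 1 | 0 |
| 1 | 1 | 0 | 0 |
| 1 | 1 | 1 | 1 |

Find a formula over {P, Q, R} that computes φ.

φ=1 on 3 inputs: (0,0,0), (0,1,1), (1,1,1). Reading each as a conjunction of literals (¬P·¬Q·¬R, ¬P·Q·R, P·Q·R) and taking the OR gives the canonical DNF.

φ(P, Q, R) = (((P' · Q') · R') + ((P' · Q) · R)) + ((P · Q) · R)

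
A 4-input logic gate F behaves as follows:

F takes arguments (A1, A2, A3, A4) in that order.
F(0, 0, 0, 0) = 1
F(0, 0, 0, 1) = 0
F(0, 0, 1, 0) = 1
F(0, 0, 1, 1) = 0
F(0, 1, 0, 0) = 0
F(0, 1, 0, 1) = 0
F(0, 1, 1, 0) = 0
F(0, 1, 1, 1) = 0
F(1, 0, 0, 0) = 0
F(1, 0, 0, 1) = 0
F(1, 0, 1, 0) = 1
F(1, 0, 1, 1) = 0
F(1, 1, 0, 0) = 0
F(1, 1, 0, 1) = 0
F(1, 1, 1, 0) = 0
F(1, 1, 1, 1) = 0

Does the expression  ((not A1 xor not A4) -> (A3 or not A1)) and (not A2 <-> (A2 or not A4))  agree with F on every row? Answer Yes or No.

Check the formula against F row by row:
  A1=0, A2=0, A3=0, A4=0: formula gives 1, F = 1 ✓
  A1=0, A2=0, A3=0, A4=1: formula gives 0, F = 0 ✓
  A1=0, A2=0, A3=1, A4=0: formula gives 1, F = 1 ✓
  A1=0, A2=0, A3=1, A4=1: formula gives 0, F = 0 ✓
  … (the remaining 12 rows also agree.)
All 16 rows match — the expression computes F exactly.

Yes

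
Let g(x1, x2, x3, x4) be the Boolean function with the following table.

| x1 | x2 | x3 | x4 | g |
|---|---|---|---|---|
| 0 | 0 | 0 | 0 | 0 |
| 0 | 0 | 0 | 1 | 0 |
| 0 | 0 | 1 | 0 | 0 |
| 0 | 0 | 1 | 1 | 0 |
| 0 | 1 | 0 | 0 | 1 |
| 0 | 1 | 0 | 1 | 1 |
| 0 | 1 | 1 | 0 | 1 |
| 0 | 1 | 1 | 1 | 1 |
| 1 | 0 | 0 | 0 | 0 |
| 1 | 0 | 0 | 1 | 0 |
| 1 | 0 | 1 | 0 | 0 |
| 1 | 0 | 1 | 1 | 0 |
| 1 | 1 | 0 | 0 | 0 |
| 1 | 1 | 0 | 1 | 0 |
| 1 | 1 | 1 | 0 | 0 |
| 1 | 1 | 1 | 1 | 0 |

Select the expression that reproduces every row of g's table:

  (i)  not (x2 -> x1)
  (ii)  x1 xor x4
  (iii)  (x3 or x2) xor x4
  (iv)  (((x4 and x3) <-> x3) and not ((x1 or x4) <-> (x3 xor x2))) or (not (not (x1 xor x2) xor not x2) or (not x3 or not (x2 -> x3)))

i

(ii): at (0,0,0,1) it gives 1, but g = 0 — eliminated.
(iii): at (0,0,0,1) it gives 1, but g = 0 — eliminated.
(iv): at (0,0,0,0) it gives 1, but g = 0 — eliminated.
Only (i) survives; checking it on all 16 rows confirms it matches g.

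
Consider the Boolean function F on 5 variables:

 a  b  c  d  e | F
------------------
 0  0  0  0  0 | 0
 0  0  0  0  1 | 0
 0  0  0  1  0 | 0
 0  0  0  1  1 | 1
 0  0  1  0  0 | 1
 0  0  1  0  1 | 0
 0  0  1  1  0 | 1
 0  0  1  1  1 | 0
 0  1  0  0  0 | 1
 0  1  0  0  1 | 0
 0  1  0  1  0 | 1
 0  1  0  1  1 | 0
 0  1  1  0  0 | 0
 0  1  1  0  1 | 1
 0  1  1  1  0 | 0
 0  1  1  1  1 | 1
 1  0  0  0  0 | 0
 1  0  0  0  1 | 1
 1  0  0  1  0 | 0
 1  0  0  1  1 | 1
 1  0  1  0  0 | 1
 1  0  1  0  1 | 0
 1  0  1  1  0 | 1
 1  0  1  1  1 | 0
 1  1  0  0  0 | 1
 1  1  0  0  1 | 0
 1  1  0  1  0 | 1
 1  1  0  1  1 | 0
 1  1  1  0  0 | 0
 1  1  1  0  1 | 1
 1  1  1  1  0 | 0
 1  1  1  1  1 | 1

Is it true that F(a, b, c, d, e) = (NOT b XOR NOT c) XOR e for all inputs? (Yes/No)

No

Evaluate (NOT b XOR NOT c) XOR e on each row and compare to F:
  a=0, b=0, c=0, d=0, e=0: formula gives 0, F = 0 ✓
  a=0, b=0, c=0, d=0, e=1: formula gives 1, but F = 0 ✗
Since they disagree at (0,0,0,0,1), the expression is not a correct formula for F.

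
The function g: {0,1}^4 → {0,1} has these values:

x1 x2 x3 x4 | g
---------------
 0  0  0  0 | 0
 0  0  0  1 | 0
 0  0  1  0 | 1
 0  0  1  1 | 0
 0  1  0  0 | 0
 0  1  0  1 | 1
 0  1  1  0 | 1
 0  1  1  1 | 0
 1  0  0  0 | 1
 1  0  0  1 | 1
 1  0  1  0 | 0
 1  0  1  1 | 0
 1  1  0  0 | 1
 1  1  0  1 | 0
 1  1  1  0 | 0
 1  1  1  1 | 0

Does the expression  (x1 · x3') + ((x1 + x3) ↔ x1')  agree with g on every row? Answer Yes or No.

No

Evaluate (x1 · x3') + ((x1 + x3) ↔ x1') on each row and compare to g:
  x1=0, x2=0, x3=0, x4=0: formula gives 0, g = 0 ✓
  x1=0, x2=0, x3=0, x4=1: formula gives 0, g = 0 ✓
  x1=0, x2=0, x3=1, x4=0: formula gives 1, g = 1 ✓
  x1=0, x2=0, x3=1, x4=1: formula gives 1, but g = 0 ✗
Since they disagree at (0,0,1,1), the expression is not a correct formula for g.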